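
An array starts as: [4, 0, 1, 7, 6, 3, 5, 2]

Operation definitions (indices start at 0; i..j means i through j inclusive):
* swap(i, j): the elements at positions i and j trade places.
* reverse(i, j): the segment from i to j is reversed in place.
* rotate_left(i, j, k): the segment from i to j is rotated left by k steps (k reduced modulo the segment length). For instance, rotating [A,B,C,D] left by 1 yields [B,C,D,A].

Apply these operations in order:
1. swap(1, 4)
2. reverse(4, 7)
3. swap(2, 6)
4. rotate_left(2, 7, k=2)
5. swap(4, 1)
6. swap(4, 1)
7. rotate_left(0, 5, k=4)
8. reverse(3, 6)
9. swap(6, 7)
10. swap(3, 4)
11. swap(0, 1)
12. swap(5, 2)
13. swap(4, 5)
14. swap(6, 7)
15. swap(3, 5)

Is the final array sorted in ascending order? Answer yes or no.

Answer: yes

Derivation:
After 1 (swap(1, 4)): [4, 6, 1, 7, 0, 3, 5, 2]
After 2 (reverse(4, 7)): [4, 6, 1, 7, 2, 5, 3, 0]
After 3 (swap(2, 6)): [4, 6, 3, 7, 2, 5, 1, 0]
After 4 (rotate_left(2, 7, k=2)): [4, 6, 2, 5, 1, 0, 3, 7]
After 5 (swap(4, 1)): [4, 1, 2, 5, 6, 0, 3, 7]
After 6 (swap(4, 1)): [4, 6, 2, 5, 1, 0, 3, 7]
After 7 (rotate_left(0, 5, k=4)): [1, 0, 4, 6, 2, 5, 3, 7]
After 8 (reverse(3, 6)): [1, 0, 4, 3, 5, 2, 6, 7]
After 9 (swap(6, 7)): [1, 0, 4, 3, 5, 2, 7, 6]
After 10 (swap(3, 4)): [1, 0, 4, 5, 3, 2, 7, 6]
After 11 (swap(0, 1)): [0, 1, 4, 5, 3, 2, 7, 6]
After 12 (swap(5, 2)): [0, 1, 2, 5, 3, 4, 7, 6]
After 13 (swap(4, 5)): [0, 1, 2, 5, 4, 3, 7, 6]
After 14 (swap(6, 7)): [0, 1, 2, 5, 4, 3, 6, 7]
After 15 (swap(3, 5)): [0, 1, 2, 3, 4, 5, 6, 7]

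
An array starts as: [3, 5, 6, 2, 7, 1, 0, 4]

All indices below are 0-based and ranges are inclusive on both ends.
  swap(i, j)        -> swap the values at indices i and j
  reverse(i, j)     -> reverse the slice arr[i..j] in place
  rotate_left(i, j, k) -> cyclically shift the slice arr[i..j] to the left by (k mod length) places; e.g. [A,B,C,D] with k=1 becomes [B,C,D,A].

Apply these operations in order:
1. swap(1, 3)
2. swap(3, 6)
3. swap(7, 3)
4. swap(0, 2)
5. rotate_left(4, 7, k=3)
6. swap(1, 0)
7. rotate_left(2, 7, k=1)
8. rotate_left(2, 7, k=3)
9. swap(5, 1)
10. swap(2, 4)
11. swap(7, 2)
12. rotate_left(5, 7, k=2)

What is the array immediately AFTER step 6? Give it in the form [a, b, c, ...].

After 1 (swap(1, 3)): [3, 2, 6, 5, 7, 1, 0, 4]
After 2 (swap(3, 6)): [3, 2, 6, 0, 7, 1, 5, 4]
After 3 (swap(7, 3)): [3, 2, 6, 4, 7, 1, 5, 0]
After 4 (swap(0, 2)): [6, 2, 3, 4, 7, 1, 5, 0]
After 5 (rotate_left(4, 7, k=3)): [6, 2, 3, 4, 0, 7, 1, 5]
After 6 (swap(1, 0)): [2, 6, 3, 4, 0, 7, 1, 5]

Answer: [2, 6, 3, 4, 0, 7, 1, 5]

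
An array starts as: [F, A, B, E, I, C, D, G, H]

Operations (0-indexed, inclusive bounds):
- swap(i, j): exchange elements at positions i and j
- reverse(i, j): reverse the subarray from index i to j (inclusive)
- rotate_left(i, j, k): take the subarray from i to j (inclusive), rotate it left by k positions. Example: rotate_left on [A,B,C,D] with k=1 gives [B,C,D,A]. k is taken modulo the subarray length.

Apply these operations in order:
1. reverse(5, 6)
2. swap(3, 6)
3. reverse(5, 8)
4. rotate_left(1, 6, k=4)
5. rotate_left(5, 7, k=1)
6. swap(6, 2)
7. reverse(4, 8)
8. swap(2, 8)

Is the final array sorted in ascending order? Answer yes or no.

Answer: no

Derivation:
After 1 (reverse(5, 6)): [F, A, B, E, I, D, C, G, H]
After 2 (swap(3, 6)): [F, A, B, C, I, D, E, G, H]
After 3 (reverse(5, 8)): [F, A, B, C, I, H, G, E, D]
After 4 (rotate_left(1, 6, k=4)): [F, H, G, A, B, C, I, E, D]
After 5 (rotate_left(5, 7, k=1)): [F, H, G, A, B, I, E, C, D]
After 6 (swap(6, 2)): [F, H, E, A, B, I, G, C, D]
After 7 (reverse(4, 8)): [F, H, E, A, D, C, G, I, B]
After 8 (swap(2, 8)): [F, H, B, A, D, C, G, I, E]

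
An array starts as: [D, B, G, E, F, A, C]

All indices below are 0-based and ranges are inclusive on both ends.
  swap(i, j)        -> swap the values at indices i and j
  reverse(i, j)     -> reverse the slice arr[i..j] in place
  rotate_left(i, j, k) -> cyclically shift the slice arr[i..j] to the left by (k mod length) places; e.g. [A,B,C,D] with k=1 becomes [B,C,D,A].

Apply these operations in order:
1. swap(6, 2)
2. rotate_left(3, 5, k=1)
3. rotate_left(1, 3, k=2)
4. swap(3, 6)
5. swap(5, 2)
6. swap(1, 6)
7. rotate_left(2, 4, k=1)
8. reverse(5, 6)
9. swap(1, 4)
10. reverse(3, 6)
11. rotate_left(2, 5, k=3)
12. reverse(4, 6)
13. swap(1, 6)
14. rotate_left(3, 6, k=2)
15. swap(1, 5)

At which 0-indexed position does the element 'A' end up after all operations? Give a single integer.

After 1 (swap(6, 2)): [D, B, C, E, F, A, G]
After 2 (rotate_left(3, 5, k=1)): [D, B, C, F, A, E, G]
After 3 (rotate_left(1, 3, k=2)): [D, F, B, C, A, E, G]
After 4 (swap(3, 6)): [D, F, B, G, A, E, C]
After 5 (swap(5, 2)): [D, F, E, G, A, B, C]
After 6 (swap(1, 6)): [D, C, E, G, A, B, F]
After 7 (rotate_left(2, 4, k=1)): [D, C, G, A, E, B, F]
After 8 (reverse(5, 6)): [D, C, G, A, E, F, B]
After 9 (swap(1, 4)): [D, E, G, A, C, F, B]
After 10 (reverse(3, 6)): [D, E, G, B, F, C, A]
After 11 (rotate_left(2, 5, k=3)): [D, E, C, G, B, F, A]
After 12 (reverse(4, 6)): [D, E, C, G, A, F, B]
After 13 (swap(1, 6)): [D, B, C, G, A, F, E]
After 14 (rotate_left(3, 6, k=2)): [D, B, C, F, E, G, A]
After 15 (swap(1, 5)): [D, G, C, F, E, B, A]

Answer: 6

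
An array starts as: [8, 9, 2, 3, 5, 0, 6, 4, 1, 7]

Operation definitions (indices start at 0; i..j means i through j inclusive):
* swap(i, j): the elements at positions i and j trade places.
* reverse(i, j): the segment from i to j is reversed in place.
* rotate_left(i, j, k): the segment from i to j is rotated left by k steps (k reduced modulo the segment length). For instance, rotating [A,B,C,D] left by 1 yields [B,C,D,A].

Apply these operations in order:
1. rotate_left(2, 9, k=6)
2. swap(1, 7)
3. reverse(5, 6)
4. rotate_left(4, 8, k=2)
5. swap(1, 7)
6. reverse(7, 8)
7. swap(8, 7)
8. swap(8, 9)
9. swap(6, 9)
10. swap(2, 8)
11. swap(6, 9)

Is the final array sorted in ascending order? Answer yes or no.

Answer: no

Derivation:
After 1 (rotate_left(2, 9, k=6)): [8, 9, 1, 7, 2, 3, 5, 0, 6, 4]
After 2 (swap(1, 7)): [8, 0, 1, 7, 2, 3, 5, 9, 6, 4]
After 3 (reverse(5, 6)): [8, 0, 1, 7, 2, 5, 3, 9, 6, 4]
After 4 (rotate_left(4, 8, k=2)): [8, 0, 1, 7, 3, 9, 6, 2, 5, 4]
After 5 (swap(1, 7)): [8, 2, 1, 7, 3, 9, 6, 0, 5, 4]
After 6 (reverse(7, 8)): [8, 2, 1, 7, 3, 9, 6, 5, 0, 4]
After 7 (swap(8, 7)): [8, 2, 1, 7, 3, 9, 6, 0, 5, 4]
After 8 (swap(8, 9)): [8, 2, 1, 7, 3, 9, 6, 0, 4, 5]
After 9 (swap(6, 9)): [8, 2, 1, 7, 3, 9, 5, 0, 4, 6]
After 10 (swap(2, 8)): [8, 2, 4, 7, 3, 9, 5, 0, 1, 6]
After 11 (swap(6, 9)): [8, 2, 4, 7, 3, 9, 6, 0, 1, 5]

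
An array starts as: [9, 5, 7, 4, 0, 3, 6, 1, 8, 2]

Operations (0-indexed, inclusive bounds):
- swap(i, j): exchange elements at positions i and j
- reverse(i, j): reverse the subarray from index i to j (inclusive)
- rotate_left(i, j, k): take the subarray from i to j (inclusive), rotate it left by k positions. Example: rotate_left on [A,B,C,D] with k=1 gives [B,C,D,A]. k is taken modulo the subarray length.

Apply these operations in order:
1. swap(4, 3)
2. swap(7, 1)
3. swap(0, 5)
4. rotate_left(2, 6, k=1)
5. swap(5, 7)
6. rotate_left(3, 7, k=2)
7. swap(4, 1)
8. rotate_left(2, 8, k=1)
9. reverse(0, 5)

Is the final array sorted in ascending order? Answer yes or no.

After 1 (swap(4, 3)): [9, 5, 7, 0, 4, 3, 6, 1, 8, 2]
After 2 (swap(7, 1)): [9, 1, 7, 0, 4, 3, 6, 5, 8, 2]
After 3 (swap(0, 5)): [3, 1, 7, 0, 4, 9, 6, 5, 8, 2]
After 4 (rotate_left(2, 6, k=1)): [3, 1, 0, 4, 9, 6, 7, 5, 8, 2]
After 5 (swap(5, 7)): [3, 1, 0, 4, 9, 5, 7, 6, 8, 2]
After 6 (rotate_left(3, 7, k=2)): [3, 1, 0, 5, 7, 6, 4, 9, 8, 2]
After 7 (swap(4, 1)): [3, 7, 0, 5, 1, 6, 4, 9, 8, 2]
After 8 (rotate_left(2, 8, k=1)): [3, 7, 5, 1, 6, 4, 9, 8, 0, 2]
After 9 (reverse(0, 5)): [4, 6, 1, 5, 7, 3, 9, 8, 0, 2]

Answer: no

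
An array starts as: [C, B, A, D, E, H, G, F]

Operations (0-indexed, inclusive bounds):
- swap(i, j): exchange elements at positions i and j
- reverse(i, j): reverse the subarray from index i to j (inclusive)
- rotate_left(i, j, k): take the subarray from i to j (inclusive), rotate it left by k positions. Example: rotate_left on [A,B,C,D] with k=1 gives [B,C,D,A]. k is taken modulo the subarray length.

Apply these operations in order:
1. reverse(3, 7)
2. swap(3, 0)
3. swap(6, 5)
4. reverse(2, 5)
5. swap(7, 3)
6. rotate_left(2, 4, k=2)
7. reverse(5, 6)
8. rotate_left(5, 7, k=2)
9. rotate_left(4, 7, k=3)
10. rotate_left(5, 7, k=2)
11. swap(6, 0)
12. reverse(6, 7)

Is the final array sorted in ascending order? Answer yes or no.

Answer: no

Derivation:
After 1 (reverse(3, 7)): [C, B, A, F, G, H, E, D]
After 2 (swap(3, 0)): [F, B, A, C, G, H, E, D]
After 3 (swap(6, 5)): [F, B, A, C, G, E, H, D]
After 4 (reverse(2, 5)): [F, B, E, G, C, A, H, D]
After 5 (swap(7, 3)): [F, B, E, D, C, A, H, G]
After 6 (rotate_left(2, 4, k=2)): [F, B, C, E, D, A, H, G]
After 7 (reverse(5, 6)): [F, B, C, E, D, H, A, G]
After 8 (rotate_left(5, 7, k=2)): [F, B, C, E, D, G, H, A]
After 9 (rotate_left(4, 7, k=3)): [F, B, C, E, A, D, G, H]
After 10 (rotate_left(5, 7, k=2)): [F, B, C, E, A, H, D, G]
After 11 (swap(6, 0)): [D, B, C, E, A, H, F, G]
After 12 (reverse(6, 7)): [D, B, C, E, A, H, G, F]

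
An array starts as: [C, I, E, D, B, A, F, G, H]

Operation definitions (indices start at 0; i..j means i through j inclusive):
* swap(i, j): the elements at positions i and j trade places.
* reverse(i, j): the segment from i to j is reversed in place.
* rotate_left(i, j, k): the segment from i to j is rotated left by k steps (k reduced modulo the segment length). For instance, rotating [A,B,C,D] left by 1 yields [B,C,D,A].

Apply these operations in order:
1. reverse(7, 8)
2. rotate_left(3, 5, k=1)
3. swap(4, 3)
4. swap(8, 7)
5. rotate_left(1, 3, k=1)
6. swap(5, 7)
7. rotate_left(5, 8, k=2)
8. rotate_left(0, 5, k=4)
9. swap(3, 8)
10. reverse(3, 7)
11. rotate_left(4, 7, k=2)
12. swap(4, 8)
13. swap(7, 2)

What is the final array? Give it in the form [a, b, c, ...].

Answer: [B, D, I, G, E, F, H, C, A]

Derivation:
After 1 (reverse(7, 8)): [C, I, E, D, B, A, F, H, G]
After 2 (rotate_left(3, 5, k=1)): [C, I, E, B, A, D, F, H, G]
After 3 (swap(4, 3)): [C, I, E, A, B, D, F, H, G]
After 4 (swap(8, 7)): [C, I, E, A, B, D, F, G, H]
After 5 (rotate_left(1, 3, k=1)): [C, E, A, I, B, D, F, G, H]
After 6 (swap(5, 7)): [C, E, A, I, B, G, F, D, H]
After 7 (rotate_left(5, 8, k=2)): [C, E, A, I, B, D, H, G, F]
After 8 (rotate_left(0, 5, k=4)): [B, D, C, E, A, I, H, G, F]
After 9 (swap(3, 8)): [B, D, C, F, A, I, H, G, E]
After 10 (reverse(3, 7)): [B, D, C, G, H, I, A, F, E]
After 11 (rotate_left(4, 7, k=2)): [B, D, C, G, A, F, H, I, E]
After 12 (swap(4, 8)): [B, D, C, G, E, F, H, I, A]
After 13 (swap(7, 2)): [B, D, I, G, E, F, H, C, A]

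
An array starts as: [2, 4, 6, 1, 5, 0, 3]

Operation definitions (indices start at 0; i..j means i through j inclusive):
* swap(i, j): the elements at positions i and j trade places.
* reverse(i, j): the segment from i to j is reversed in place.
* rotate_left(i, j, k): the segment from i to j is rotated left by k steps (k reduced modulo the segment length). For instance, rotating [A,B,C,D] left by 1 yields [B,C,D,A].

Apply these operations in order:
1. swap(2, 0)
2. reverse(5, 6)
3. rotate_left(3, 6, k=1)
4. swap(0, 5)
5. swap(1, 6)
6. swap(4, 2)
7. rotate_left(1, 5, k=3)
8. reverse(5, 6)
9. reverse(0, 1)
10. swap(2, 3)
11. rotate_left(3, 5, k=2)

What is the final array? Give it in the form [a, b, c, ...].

Answer: [2, 0, 1, 4, 6, 3, 5]

Derivation:
After 1 (swap(2, 0)): [6, 4, 2, 1, 5, 0, 3]
After 2 (reverse(5, 6)): [6, 4, 2, 1, 5, 3, 0]
After 3 (rotate_left(3, 6, k=1)): [6, 4, 2, 5, 3, 0, 1]
After 4 (swap(0, 5)): [0, 4, 2, 5, 3, 6, 1]
After 5 (swap(1, 6)): [0, 1, 2, 5, 3, 6, 4]
After 6 (swap(4, 2)): [0, 1, 3, 5, 2, 6, 4]
After 7 (rotate_left(1, 5, k=3)): [0, 2, 6, 1, 3, 5, 4]
After 8 (reverse(5, 6)): [0, 2, 6, 1, 3, 4, 5]
After 9 (reverse(0, 1)): [2, 0, 6, 1, 3, 4, 5]
After 10 (swap(2, 3)): [2, 0, 1, 6, 3, 4, 5]
After 11 (rotate_left(3, 5, k=2)): [2, 0, 1, 4, 6, 3, 5]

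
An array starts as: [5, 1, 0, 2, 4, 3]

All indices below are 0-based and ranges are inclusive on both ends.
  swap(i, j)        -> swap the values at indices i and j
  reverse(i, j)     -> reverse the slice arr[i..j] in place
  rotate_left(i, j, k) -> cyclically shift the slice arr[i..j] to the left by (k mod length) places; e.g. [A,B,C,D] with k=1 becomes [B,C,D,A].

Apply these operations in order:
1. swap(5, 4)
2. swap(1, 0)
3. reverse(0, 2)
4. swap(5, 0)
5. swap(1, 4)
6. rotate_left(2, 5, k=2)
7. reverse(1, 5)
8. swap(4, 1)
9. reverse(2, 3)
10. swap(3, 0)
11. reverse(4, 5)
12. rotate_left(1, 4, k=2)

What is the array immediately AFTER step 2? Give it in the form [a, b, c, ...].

After 1 (swap(5, 4)): [5, 1, 0, 2, 3, 4]
After 2 (swap(1, 0)): [1, 5, 0, 2, 3, 4]

Answer: [1, 5, 0, 2, 3, 4]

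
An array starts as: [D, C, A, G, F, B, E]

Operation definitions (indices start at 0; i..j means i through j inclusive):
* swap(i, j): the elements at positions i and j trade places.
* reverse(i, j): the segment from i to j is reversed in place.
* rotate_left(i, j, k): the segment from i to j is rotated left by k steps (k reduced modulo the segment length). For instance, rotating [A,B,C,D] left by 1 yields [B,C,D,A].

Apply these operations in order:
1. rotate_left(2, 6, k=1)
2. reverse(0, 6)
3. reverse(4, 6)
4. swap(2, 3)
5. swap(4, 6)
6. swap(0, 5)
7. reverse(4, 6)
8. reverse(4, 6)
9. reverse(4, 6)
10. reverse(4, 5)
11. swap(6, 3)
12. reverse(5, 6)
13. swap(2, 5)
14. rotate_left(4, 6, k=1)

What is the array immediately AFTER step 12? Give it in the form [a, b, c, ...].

Answer: [C, E, F, G, A, B, D]

Derivation:
After 1 (rotate_left(2, 6, k=1)): [D, C, G, F, B, E, A]
After 2 (reverse(0, 6)): [A, E, B, F, G, C, D]
After 3 (reverse(4, 6)): [A, E, B, F, D, C, G]
After 4 (swap(2, 3)): [A, E, F, B, D, C, G]
After 5 (swap(4, 6)): [A, E, F, B, G, C, D]
After 6 (swap(0, 5)): [C, E, F, B, G, A, D]
After 7 (reverse(4, 6)): [C, E, F, B, D, A, G]
After 8 (reverse(4, 6)): [C, E, F, B, G, A, D]
After 9 (reverse(4, 6)): [C, E, F, B, D, A, G]
After 10 (reverse(4, 5)): [C, E, F, B, A, D, G]
After 11 (swap(6, 3)): [C, E, F, G, A, D, B]
After 12 (reverse(5, 6)): [C, E, F, G, A, B, D]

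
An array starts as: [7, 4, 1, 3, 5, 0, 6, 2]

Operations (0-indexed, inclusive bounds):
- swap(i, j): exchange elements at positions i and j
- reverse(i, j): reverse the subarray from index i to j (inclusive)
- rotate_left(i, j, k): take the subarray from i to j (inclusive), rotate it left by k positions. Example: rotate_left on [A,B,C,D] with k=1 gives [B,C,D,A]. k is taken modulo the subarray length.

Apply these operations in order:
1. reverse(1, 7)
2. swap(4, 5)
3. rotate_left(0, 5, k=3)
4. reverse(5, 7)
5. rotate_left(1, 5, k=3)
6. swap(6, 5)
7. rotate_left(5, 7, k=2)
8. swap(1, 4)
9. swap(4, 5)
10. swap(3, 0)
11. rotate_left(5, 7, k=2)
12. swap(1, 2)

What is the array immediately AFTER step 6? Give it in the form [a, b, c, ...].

After 1 (reverse(1, 7)): [7, 2, 6, 0, 5, 3, 1, 4]
After 2 (swap(4, 5)): [7, 2, 6, 0, 3, 5, 1, 4]
After 3 (rotate_left(0, 5, k=3)): [0, 3, 5, 7, 2, 6, 1, 4]
After 4 (reverse(5, 7)): [0, 3, 5, 7, 2, 4, 1, 6]
After 5 (rotate_left(1, 5, k=3)): [0, 2, 4, 3, 5, 7, 1, 6]
After 6 (swap(6, 5)): [0, 2, 4, 3, 5, 1, 7, 6]

Answer: [0, 2, 4, 3, 5, 1, 7, 6]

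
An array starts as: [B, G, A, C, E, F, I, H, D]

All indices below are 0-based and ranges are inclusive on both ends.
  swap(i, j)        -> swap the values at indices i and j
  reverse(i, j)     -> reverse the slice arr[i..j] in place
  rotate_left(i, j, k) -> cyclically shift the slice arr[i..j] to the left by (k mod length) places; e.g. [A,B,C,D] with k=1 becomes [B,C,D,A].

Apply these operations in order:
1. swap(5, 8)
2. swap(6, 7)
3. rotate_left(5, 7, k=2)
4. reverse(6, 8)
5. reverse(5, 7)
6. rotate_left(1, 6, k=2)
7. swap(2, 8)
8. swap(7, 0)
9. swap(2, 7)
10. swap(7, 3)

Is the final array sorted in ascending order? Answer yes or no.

Answer: no

Derivation:
After 1 (swap(5, 8)): [B, G, A, C, E, D, I, H, F]
After 2 (swap(6, 7)): [B, G, A, C, E, D, H, I, F]
After 3 (rotate_left(5, 7, k=2)): [B, G, A, C, E, I, D, H, F]
After 4 (reverse(6, 8)): [B, G, A, C, E, I, F, H, D]
After 5 (reverse(5, 7)): [B, G, A, C, E, H, F, I, D]
After 6 (rotate_left(1, 6, k=2)): [B, C, E, H, F, G, A, I, D]
After 7 (swap(2, 8)): [B, C, D, H, F, G, A, I, E]
After 8 (swap(7, 0)): [I, C, D, H, F, G, A, B, E]
After 9 (swap(2, 7)): [I, C, B, H, F, G, A, D, E]
After 10 (swap(7, 3)): [I, C, B, D, F, G, A, H, E]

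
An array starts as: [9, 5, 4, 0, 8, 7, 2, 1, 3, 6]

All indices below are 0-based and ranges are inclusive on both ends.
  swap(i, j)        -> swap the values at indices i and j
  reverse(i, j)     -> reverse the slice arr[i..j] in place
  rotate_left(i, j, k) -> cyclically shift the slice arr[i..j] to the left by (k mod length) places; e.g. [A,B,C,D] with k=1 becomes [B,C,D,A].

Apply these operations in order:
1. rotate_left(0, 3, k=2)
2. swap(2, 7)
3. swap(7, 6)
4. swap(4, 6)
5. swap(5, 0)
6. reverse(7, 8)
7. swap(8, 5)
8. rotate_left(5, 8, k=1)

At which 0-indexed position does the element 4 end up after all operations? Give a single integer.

After 1 (rotate_left(0, 3, k=2)): [4, 0, 9, 5, 8, 7, 2, 1, 3, 6]
After 2 (swap(2, 7)): [4, 0, 1, 5, 8, 7, 2, 9, 3, 6]
After 3 (swap(7, 6)): [4, 0, 1, 5, 8, 7, 9, 2, 3, 6]
After 4 (swap(4, 6)): [4, 0, 1, 5, 9, 7, 8, 2, 3, 6]
After 5 (swap(5, 0)): [7, 0, 1, 5, 9, 4, 8, 2, 3, 6]
After 6 (reverse(7, 8)): [7, 0, 1, 5, 9, 4, 8, 3, 2, 6]
After 7 (swap(8, 5)): [7, 0, 1, 5, 9, 2, 8, 3, 4, 6]
After 8 (rotate_left(5, 8, k=1)): [7, 0, 1, 5, 9, 8, 3, 4, 2, 6]

Answer: 7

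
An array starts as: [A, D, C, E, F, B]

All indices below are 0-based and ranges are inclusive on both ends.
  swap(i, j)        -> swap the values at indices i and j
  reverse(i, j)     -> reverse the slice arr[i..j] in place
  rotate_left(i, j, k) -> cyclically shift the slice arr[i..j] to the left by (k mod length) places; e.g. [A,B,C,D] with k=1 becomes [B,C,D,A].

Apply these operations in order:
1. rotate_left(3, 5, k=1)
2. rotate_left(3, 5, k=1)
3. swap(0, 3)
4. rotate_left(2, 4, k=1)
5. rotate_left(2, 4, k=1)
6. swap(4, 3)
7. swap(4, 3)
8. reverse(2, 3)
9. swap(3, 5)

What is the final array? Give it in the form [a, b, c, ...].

Answer: [B, D, C, F, A, E]

Derivation:
After 1 (rotate_left(3, 5, k=1)): [A, D, C, F, B, E]
After 2 (rotate_left(3, 5, k=1)): [A, D, C, B, E, F]
After 3 (swap(0, 3)): [B, D, C, A, E, F]
After 4 (rotate_left(2, 4, k=1)): [B, D, A, E, C, F]
After 5 (rotate_left(2, 4, k=1)): [B, D, E, C, A, F]
After 6 (swap(4, 3)): [B, D, E, A, C, F]
After 7 (swap(4, 3)): [B, D, E, C, A, F]
After 8 (reverse(2, 3)): [B, D, C, E, A, F]
After 9 (swap(3, 5)): [B, D, C, F, A, E]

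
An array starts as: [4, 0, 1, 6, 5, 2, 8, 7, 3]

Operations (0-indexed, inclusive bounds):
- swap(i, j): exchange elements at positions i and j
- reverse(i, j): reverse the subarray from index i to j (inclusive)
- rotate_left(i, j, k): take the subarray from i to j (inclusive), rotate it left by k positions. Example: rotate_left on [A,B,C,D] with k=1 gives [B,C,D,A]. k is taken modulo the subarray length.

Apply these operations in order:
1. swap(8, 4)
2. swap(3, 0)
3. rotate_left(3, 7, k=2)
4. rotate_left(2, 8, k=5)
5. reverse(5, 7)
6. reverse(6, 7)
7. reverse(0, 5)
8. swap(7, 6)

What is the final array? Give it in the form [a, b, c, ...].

After 1 (swap(8, 4)): [4, 0, 1, 6, 3, 2, 8, 7, 5]
After 2 (swap(3, 0)): [6, 0, 1, 4, 3, 2, 8, 7, 5]
After 3 (rotate_left(3, 7, k=2)): [6, 0, 1, 2, 8, 7, 4, 3, 5]
After 4 (rotate_left(2, 8, k=5)): [6, 0, 3, 5, 1, 2, 8, 7, 4]
After 5 (reverse(5, 7)): [6, 0, 3, 5, 1, 7, 8, 2, 4]
After 6 (reverse(6, 7)): [6, 0, 3, 5, 1, 7, 2, 8, 4]
After 7 (reverse(0, 5)): [7, 1, 5, 3, 0, 6, 2, 8, 4]
After 8 (swap(7, 6)): [7, 1, 5, 3, 0, 6, 8, 2, 4]

Answer: [7, 1, 5, 3, 0, 6, 8, 2, 4]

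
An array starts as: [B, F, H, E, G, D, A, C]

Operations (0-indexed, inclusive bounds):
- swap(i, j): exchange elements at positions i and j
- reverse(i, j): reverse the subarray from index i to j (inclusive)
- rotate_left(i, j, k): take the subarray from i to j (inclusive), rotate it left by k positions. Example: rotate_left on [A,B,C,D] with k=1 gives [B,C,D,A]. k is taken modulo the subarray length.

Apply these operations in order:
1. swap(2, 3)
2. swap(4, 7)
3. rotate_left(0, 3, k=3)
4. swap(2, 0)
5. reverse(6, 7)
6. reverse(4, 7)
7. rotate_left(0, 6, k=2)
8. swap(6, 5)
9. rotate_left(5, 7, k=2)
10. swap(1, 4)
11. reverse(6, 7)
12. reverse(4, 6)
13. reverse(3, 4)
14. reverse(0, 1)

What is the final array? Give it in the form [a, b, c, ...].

After 1 (swap(2, 3)): [B, F, E, H, G, D, A, C]
After 2 (swap(4, 7)): [B, F, E, H, C, D, A, G]
After 3 (rotate_left(0, 3, k=3)): [H, B, F, E, C, D, A, G]
After 4 (swap(2, 0)): [F, B, H, E, C, D, A, G]
After 5 (reverse(6, 7)): [F, B, H, E, C, D, G, A]
After 6 (reverse(4, 7)): [F, B, H, E, A, G, D, C]
After 7 (rotate_left(0, 6, k=2)): [H, E, A, G, D, F, B, C]
After 8 (swap(6, 5)): [H, E, A, G, D, B, F, C]
After 9 (rotate_left(5, 7, k=2)): [H, E, A, G, D, C, B, F]
After 10 (swap(1, 4)): [H, D, A, G, E, C, B, F]
After 11 (reverse(6, 7)): [H, D, A, G, E, C, F, B]
After 12 (reverse(4, 6)): [H, D, A, G, F, C, E, B]
After 13 (reverse(3, 4)): [H, D, A, F, G, C, E, B]
After 14 (reverse(0, 1)): [D, H, A, F, G, C, E, B]

Answer: [D, H, A, F, G, C, E, B]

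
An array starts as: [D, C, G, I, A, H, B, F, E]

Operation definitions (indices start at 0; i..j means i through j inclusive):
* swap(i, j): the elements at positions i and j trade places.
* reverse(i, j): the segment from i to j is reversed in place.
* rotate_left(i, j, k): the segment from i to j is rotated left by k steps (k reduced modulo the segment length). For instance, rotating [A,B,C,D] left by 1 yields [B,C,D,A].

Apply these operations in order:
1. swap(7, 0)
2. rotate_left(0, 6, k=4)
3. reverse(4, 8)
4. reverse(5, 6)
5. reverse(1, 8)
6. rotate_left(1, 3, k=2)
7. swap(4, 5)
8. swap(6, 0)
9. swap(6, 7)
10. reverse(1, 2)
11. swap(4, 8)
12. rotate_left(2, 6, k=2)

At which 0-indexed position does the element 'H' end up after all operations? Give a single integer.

After 1 (swap(7, 0)): [F, C, G, I, A, H, B, D, E]
After 2 (rotate_left(0, 6, k=4)): [A, H, B, F, C, G, I, D, E]
After 3 (reverse(4, 8)): [A, H, B, F, E, D, I, G, C]
After 4 (reverse(5, 6)): [A, H, B, F, E, I, D, G, C]
After 5 (reverse(1, 8)): [A, C, G, D, I, E, F, B, H]
After 6 (rotate_left(1, 3, k=2)): [A, D, C, G, I, E, F, B, H]
After 7 (swap(4, 5)): [A, D, C, G, E, I, F, B, H]
After 8 (swap(6, 0)): [F, D, C, G, E, I, A, B, H]
After 9 (swap(6, 7)): [F, D, C, G, E, I, B, A, H]
After 10 (reverse(1, 2)): [F, C, D, G, E, I, B, A, H]
After 11 (swap(4, 8)): [F, C, D, G, H, I, B, A, E]
After 12 (rotate_left(2, 6, k=2)): [F, C, H, I, B, D, G, A, E]

Answer: 2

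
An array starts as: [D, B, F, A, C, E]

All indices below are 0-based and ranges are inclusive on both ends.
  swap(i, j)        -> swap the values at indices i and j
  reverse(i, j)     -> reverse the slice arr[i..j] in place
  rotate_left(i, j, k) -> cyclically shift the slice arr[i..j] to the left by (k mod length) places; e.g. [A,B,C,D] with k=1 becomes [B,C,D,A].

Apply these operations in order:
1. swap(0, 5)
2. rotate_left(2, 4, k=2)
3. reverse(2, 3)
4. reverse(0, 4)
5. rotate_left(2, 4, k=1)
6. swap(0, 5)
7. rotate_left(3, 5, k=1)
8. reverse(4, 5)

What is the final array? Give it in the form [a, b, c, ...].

Answer: [D, C, B, F, E, A]

Derivation:
After 1 (swap(0, 5)): [E, B, F, A, C, D]
After 2 (rotate_left(2, 4, k=2)): [E, B, C, F, A, D]
After 3 (reverse(2, 3)): [E, B, F, C, A, D]
After 4 (reverse(0, 4)): [A, C, F, B, E, D]
After 5 (rotate_left(2, 4, k=1)): [A, C, B, E, F, D]
After 6 (swap(0, 5)): [D, C, B, E, F, A]
After 7 (rotate_left(3, 5, k=1)): [D, C, B, F, A, E]
After 8 (reverse(4, 5)): [D, C, B, F, E, A]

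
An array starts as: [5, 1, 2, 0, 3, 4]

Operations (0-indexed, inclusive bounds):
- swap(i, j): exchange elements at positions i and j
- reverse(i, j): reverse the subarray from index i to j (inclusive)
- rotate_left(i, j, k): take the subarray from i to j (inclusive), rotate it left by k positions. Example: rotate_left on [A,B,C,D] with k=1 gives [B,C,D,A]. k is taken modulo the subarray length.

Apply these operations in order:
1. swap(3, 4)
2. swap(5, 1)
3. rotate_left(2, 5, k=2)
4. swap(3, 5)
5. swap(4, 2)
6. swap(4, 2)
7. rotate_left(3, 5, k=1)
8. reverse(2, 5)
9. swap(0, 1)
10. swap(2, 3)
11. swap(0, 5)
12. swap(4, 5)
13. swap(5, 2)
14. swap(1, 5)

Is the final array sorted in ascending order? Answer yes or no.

Answer: yes

Derivation:
After 1 (swap(3, 4)): [5, 1, 2, 3, 0, 4]
After 2 (swap(5, 1)): [5, 4, 2, 3, 0, 1]
After 3 (rotate_left(2, 5, k=2)): [5, 4, 0, 1, 2, 3]
After 4 (swap(3, 5)): [5, 4, 0, 3, 2, 1]
After 5 (swap(4, 2)): [5, 4, 2, 3, 0, 1]
After 6 (swap(4, 2)): [5, 4, 0, 3, 2, 1]
After 7 (rotate_left(3, 5, k=1)): [5, 4, 0, 2, 1, 3]
After 8 (reverse(2, 5)): [5, 4, 3, 1, 2, 0]
After 9 (swap(0, 1)): [4, 5, 3, 1, 2, 0]
After 10 (swap(2, 3)): [4, 5, 1, 3, 2, 0]
After 11 (swap(0, 5)): [0, 5, 1, 3, 2, 4]
After 12 (swap(4, 5)): [0, 5, 1, 3, 4, 2]
After 13 (swap(5, 2)): [0, 5, 2, 3, 4, 1]
After 14 (swap(1, 5)): [0, 1, 2, 3, 4, 5]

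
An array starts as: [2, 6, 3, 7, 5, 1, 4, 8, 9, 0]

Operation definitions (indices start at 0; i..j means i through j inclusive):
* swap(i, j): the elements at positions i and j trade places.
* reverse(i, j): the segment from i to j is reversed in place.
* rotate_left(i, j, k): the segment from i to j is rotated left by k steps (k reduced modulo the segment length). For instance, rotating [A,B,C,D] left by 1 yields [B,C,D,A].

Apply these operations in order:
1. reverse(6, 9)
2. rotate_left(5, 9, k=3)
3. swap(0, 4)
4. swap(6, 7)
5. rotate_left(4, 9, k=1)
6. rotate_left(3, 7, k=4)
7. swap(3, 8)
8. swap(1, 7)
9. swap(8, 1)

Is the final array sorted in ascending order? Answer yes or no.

Answer: no

Derivation:
After 1 (reverse(6, 9)): [2, 6, 3, 7, 5, 1, 0, 9, 8, 4]
After 2 (rotate_left(5, 9, k=3)): [2, 6, 3, 7, 5, 8, 4, 1, 0, 9]
After 3 (swap(0, 4)): [5, 6, 3, 7, 2, 8, 4, 1, 0, 9]
After 4 (swap(6, 7)): [5, 6, 3, 7, 2, 8, 1, 4, 0, 9]
After 5 (rotate_left(4, 9, k=1)): [5, 6, 3, 7, 8, 1, 4, 0, 9, 2]
After 6 (rotate_left(3, 7, k=4)): [5, 6, 3, 0, 7, 8, 1, 4, 9, 2]
After 7 (swap(3, 8)): [5, 6, 3, 9, 7, 8, 1, 4, 0, 2]
After 8 (swap(1, 7)): [5, 4, 3, 9, 7, 8, 1, 6, 0, 2]
After 9 (swap(8, 1)): [5, 0, 3, 9, 7, 8, 1, 6, 4, 2]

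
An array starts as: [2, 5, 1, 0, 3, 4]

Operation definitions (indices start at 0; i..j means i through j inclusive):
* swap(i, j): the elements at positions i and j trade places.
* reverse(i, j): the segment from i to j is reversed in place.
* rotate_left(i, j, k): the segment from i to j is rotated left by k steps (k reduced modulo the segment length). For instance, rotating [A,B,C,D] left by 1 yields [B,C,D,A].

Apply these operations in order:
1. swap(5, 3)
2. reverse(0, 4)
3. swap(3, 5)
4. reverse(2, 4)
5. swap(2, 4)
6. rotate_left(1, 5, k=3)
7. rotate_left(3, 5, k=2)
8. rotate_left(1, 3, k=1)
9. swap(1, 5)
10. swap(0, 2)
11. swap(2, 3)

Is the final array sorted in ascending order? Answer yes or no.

Answer: yes

Derivation:
After 1 (swap(5, 3)): [2, 5, 1, 4, 3, 0]
After 2 (reverse(0, 4)): [3, 4, 1, 5, 2, 0]
After 3 (swap(3, 5)): [3, 4, 1, 0, 2, 5]
After 4 (reverse(2, 4)): [3, 4, 2, 0, 1, 5]
After 5 (swap(2, 4)): [3, 4, 1, 0, 2, 5]
After 6 (rotate_left(1, 5, k=3)): [3, 2, 5, 4, 1, 0]
After 7 (rotate_left(3, 5, k=2)): [3, 2, 5, 0, 4, 1]
After 8 (rotate_left(1, 3, k=1)): [3, 5, 0, 2, 4, 1]
After 9 (swap(1, 5)): [3, 1, 0, 2, 4, 5]
After 10 (swap(0, 2)): [0, 1, 3, 2, 4, 5]
After 11 (swap(2, 3)): [0, 1, 2, 3, 4, 5]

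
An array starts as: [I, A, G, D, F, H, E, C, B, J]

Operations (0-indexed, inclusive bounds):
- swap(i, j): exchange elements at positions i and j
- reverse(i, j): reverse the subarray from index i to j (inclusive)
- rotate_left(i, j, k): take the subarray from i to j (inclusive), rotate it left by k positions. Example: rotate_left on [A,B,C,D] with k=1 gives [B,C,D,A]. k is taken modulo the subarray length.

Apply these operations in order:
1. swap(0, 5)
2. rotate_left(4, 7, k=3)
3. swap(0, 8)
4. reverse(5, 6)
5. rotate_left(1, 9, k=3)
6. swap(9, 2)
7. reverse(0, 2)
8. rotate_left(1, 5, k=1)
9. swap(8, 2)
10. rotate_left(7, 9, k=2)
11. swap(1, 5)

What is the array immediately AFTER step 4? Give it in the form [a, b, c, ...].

After 1 (swap(0, 5)): [H, A, G, D, F, I, E, C, B, J]
After 2 (rotate_left(4, 7, k=3)): [H, A, G, D, C, F, I, E, B, J]
After 3 (swap(0, 8)): [B, A, G, D, C, F, I, E, H, J]
After 4 (reverse(5, 6)): [B, A, G, D, C, I, F, E, H, J]

Answer: [B, A, G, D, C, I, F, E, H, J]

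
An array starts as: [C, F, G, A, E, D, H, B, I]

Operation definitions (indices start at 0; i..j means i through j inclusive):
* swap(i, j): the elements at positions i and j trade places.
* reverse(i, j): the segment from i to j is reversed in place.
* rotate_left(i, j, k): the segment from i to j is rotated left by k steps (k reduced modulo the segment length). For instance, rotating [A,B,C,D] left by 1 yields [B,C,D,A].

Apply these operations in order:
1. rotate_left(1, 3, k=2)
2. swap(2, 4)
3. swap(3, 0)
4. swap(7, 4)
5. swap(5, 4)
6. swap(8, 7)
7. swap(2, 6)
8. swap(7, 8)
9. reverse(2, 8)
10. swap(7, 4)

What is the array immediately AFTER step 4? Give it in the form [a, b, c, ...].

After 1 (rotate_left(1, 3, k=2)): [C, A, F, G, E, D, H, B, I]
After 2 (swap(2, 4)): [C, A, E, G, F, D, H, B, I]
After 3 (swap(3, 0)): [G, A, E, C, F, D, H, B, I]
After 4 (swap(7, 4)): [G, A, E, C, B, D, H, F, I]

Answer: [G, A, E, C, B, D, H, F, I]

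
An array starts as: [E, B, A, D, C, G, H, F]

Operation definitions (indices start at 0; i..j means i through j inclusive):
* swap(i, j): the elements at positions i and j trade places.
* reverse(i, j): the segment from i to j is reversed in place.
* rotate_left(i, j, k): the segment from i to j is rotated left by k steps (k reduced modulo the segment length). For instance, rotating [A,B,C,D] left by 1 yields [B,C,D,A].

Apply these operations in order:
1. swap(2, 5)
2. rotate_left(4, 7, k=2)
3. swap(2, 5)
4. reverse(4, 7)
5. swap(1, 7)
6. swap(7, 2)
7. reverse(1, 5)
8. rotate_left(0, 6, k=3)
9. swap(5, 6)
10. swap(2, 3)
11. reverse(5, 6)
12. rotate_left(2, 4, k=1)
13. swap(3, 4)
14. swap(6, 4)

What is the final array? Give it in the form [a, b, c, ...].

Answer: [D, B, H, G, A, C, E, F]

Derivation:
After 1 (swap(2, 5)): [E, B, G, D, C, A, H, F]
After 2 (rotate_left(4, 7, k=2)): [E, B, G, D, H, F, C, A]
After 3 (swap(2, 5)): [E, B, F, D, H, G, C, A]
After 4 (reverse(4, 7)): [E, B, F, D, A, C, G, H]
After 5 (swap(1, 7)): [E, H, F, D, A, C, G, B]
After 6 (swap(7, 2)): [E, H, B, D, A, C, G, F]
After 7 (reverse(1, 5)): [E, C, A, D, B, H, G, F]
After 8 (rotate_left(0, 6, k=3)): [D, B, H, G, E, C, A, F]
After 9 (swap(5, 6)): [D, B, H, G, E, A, C, F]
After 10 (swap(2, 3)): [D, B, G, H, E, A, C, F]
After 11 (reverse(5, 6)): [D, B, G, H, E, C, A, F]
After 12 (rotate_left(2, 4, k=1)): [D, B, H, E, G, C, A, F]
After 13 (swap(3, 4)): [D, B, H, G, E, C, A, F]
After 14 (swap(6, 4)): [D, B, H, G, A, C, E, F]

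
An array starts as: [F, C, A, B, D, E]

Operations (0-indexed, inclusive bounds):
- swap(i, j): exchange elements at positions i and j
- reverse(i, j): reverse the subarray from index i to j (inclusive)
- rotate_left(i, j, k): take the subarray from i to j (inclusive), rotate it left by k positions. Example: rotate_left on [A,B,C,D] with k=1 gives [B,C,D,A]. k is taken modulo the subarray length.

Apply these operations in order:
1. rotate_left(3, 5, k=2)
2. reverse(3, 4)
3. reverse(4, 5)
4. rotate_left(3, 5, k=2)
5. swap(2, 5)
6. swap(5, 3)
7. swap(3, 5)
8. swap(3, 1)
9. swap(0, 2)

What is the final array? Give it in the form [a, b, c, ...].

After 1 (rotate_left(3, 5, k=2)): [F, C, A, E, B, D]
After 2 (reverse(3, 4)): [F, C, A, B, E, D]
After 3 (reverse(4, 5)): [F, C, A, B, D, E]
After 4 (rotate_left(3, 5, k=2)): [F, C, A, E, B, D]
After 5 (swap(2, 5)): [F, C, D, E, B, A]
After 6 (swap(5, 3)): [F, C, D, A, B, E]
After 7 (swap(3, 5)): [F, C, D, E, B, A]
After 8 (swap(3, 1)): [F, E, D, C, B, A]
After 9 (swap(0, 2)): [D, E, F, C, B, A]

Answer: [D, E, F, C, B, A]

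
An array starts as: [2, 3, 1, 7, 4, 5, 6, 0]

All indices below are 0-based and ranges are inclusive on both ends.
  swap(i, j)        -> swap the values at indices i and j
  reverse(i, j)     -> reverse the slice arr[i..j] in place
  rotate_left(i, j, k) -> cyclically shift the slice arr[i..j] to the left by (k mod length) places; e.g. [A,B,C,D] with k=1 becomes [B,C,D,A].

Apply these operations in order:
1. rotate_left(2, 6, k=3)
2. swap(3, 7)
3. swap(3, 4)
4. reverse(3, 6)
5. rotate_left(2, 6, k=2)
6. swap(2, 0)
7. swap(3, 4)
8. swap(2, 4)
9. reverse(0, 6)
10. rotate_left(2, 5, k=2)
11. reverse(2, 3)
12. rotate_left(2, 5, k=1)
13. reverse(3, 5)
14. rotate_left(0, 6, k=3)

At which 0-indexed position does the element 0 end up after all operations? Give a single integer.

After 1 (rotate_left(2, 6, k=3)): [2, 3, 5, 6, 1, 7, 4, 0]
After 2 (swap(3, 7)): [2, 3, 5, 0, 1, 7, 4, 6]
After 3 (swap(3, 4)): [2, 3, 5, 1, 0, 7, 4, 6]
After 4 (reverse(3, 6)): [2, 3, 5, 4, 7, 0, 1, 6]
After 5 (rotate_left(2, 6, k=2)): [2, 3, 7, 0, 1, 5, 4, 6]
After 6 (swap(2, 0)): [7, 3, 2, 0, 1, 5, 4, 6]
After 7 (swap(3, 4)): [7, 3, 2, 1, 0, 5, 4, 6]
After 8 (swap(2, 4)): [7, 3, 0, 1, 2, 5, 4, 6]
After 9 (reverse(0, 6)): [4, 5, 2, 1, 0, 3, 7, 6]
After 10 (rotate_left(2, 5, k=2)): [4, 5, 0, 3, 2, 1, 7, 6]
After 11 (reverse(2, 3)): [4, 5, 3, 0, 2, 1, 7, 6]
After 12 (rotate_left(2, 5, k=1)): [4, 5, 0, 2, 1, 3, 7, 6]
After 13 (reverse(3, 5)): [4, 5, 0, 3, 1, 2, 7, 6]
After 14 (rotate_left(0, 6, k=3)): [3, 1, 2, 7, 4, 5, 0, 6]

Answer: 6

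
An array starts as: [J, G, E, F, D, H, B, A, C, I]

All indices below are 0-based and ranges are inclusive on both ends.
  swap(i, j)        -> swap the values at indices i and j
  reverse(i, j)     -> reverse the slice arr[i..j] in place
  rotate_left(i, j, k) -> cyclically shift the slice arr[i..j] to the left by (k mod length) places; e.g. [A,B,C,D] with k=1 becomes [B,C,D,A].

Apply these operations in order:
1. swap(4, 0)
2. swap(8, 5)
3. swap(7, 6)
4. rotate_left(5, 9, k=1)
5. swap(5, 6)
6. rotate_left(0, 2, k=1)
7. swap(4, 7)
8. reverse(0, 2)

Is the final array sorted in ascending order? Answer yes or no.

After 1 (swap(4, 0)): [D, G, E, F, J, H, B, A, C, I]
After 2 (swap(8, 5)): [D, G, E, F, J, C, B, A, H, I]
After 3 (swap(7, 6)): [D, G, E, F, J, C, A, B, H, I]
After 4 (rotate_left(5, 9, k=1)): [D, G, E, F, J, A, B, H, I, C]
After 5 (swap(5, 6)): [D, G, E, F, J, B, A, H, I, C]
After 6 (rotate_left(0, 2, k=1)): [G, E, D, F, J, B, A, H, I, C]
After 7 (swap(4, 7)): [G, E, D, F, H, B, A, J, I, C]
After 8 (reverse(0, 2)): [D, E, G, F, H, B, A, J, I, C]

Answer: no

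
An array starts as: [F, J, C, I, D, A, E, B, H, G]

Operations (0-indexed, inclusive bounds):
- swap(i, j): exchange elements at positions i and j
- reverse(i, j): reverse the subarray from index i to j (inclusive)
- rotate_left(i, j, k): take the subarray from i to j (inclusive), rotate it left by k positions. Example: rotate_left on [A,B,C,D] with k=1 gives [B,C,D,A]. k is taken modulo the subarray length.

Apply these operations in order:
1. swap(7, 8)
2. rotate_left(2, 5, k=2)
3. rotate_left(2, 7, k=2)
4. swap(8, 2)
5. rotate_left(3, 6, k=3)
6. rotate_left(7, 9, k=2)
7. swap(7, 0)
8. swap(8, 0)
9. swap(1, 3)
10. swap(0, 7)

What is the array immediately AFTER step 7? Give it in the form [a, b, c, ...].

Answer: [G, J, B, D, I, E, H, F, A, C]

Derivation:
After 1 (swap(7, 8)): [F, J, C, I, D, A, E, H, B, G]
After 2 (rotate_left(2, 5, k=2)): [F, J, D, A, C, I, E, H, B, G]
After 3 (rotate_left(2, 7, k=2)): [F, J, C, I, E, H, D, A, B, G]
After 4 (swap(8, 2)): [F, J, B, I, E, H, D, A, C, G]
After 5 (rotate_left(3, 6, k=3)): [F, J, B, D, I, E, H, A, C, G]
After 6 (rotate_left(7, 9, k=2)): [F, J, B, D, I, E, H, G, A, C]
After 7 (swap(7, 0)): [G, J, B, D, I, E, H, F, A, C]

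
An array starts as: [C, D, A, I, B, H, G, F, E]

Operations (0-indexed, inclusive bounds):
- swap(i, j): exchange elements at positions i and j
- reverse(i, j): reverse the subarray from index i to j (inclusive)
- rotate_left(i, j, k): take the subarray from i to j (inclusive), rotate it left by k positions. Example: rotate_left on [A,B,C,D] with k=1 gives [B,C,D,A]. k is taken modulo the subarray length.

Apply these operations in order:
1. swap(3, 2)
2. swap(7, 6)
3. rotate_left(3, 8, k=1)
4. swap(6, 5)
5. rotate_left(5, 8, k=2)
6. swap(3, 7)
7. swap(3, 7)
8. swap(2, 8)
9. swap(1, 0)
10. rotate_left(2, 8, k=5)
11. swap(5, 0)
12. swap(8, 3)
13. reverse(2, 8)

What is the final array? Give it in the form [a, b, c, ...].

Answer: [B, C, I, E, H, D, F, A, G]

Derivation:
After 1 (swap(3, 2)): [C, D, I, A, B, H, G, F, E]
After 2 (swap(7, 6)): [C, D, I, A, B, H, F, G, E]
After 3 (rotate_left(3, 8, k=1)): [C, D, I, B, H, F, G, E, A]
After 4 (swap(6, 5)): [C, D, I, B, H, G, F, E, A]
After 5 (rotate_left(5, 8, k=2)): [C, D, I, B, H, E, A, G, F]
After 6 (swap(3, 7)): [C, D, I, G, H, E, A, B, F]
After 7 (swap(3, 7)): [C, D, I, B, H, E, A, G, F]
After 8 (swap(2, 8)): [C, D, F, B, H, E, A, G, I]
After 9 (swap(1, 0)): [D, C, F, B, H, E, A, G, I]
After 10 (rotate_left(2, 8, k=5)): [D, C, G, I, F, B, H, E, A]
After 11 (swap(5, 0)): [B, C, G, I, F, D, H, E, A]
After 12 (swap(8, 3)): [B, C, G, A, F, D, H, E, I]
After 13 (reverse(2, 8)): [B, C, I, E, H, D, F, A, G]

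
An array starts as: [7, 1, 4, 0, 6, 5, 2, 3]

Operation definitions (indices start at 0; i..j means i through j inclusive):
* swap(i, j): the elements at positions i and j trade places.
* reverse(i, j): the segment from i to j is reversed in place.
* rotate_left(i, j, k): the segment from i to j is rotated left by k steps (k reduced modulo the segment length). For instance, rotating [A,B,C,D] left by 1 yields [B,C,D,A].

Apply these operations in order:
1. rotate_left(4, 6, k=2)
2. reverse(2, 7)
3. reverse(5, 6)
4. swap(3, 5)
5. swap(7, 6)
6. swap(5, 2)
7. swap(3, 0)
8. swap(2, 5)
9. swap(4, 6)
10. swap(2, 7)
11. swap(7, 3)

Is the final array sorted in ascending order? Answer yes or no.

Answer: yes

Derivation:
After 1 (rotate_left(4, 6, k=2)): [7, 1, 4, 0, 2, 6, 5, 3]
After 2 (reverse(2, 7)): [7, 1, 3, 5, 6, 2, 0, 4]
After 3 (reverse(5, 6)): [7, 1, 3, 5, 6, 0, 2, 4]
After 4 (swap(3, 5)): [7, 1, 3, 0, 6, 5, 2, 4]
After 5 (swap(7, 6)): [7, 1, 3, 0, 6, 5, 4, 2]
After 6 (swap(5, 2)): [7, 1, 5, 0, 6, 3, 4, 2]
After 7 (swap(3, 0)): [0, 1, 5, 7, 6, 3, 4, 2]
After 8 (swap(2, 5)): [0, 1, 3, 7, 6, 5, 4, 2]
After 9 (swap(4, 6)): [0, 1, 3, 7, 4, 5, 6, 2]
After 10 (swap(2, 7)): [0, 1, 2, 7, 4, 5, 6, 3]
After 11 (swap(7, 3)): [0, 1, 2, 3, 4, 5, 6, 7]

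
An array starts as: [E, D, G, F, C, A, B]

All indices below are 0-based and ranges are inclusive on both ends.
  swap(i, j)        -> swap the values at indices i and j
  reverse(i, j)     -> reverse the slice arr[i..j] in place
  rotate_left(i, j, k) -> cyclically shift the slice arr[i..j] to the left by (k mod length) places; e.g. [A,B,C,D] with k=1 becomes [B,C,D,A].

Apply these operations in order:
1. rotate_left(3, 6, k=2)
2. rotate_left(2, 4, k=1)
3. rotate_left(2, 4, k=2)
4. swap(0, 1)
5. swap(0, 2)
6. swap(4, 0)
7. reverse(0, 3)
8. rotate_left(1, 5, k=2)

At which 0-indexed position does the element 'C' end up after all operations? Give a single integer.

After 1 (rotate_left(3, 6, k=2)): [E, D, G, A, B, F, C]
After 2 (rotate_left(2, 4, k=1)): [E, D, A, B, G, F, C]
After 3 (rotate_left(2, 4, k=2)): [E, D, G, A, B, F, C]
After 4 (swap(0, 1)): [D, E, G, A, B, F, C]
After 5 (swap(0, 2)): [G, E, D, A, B, F, C]
After 6 (swap(4, 0)): [B, E, D, A, G, F, C]
After 7 (reverse(0, 3)): [A, D, E, B, G, F, C]
After 8 (rotate_left(1, 5, k=2)): [A, B, G, F, D, E, C]

Answer: 6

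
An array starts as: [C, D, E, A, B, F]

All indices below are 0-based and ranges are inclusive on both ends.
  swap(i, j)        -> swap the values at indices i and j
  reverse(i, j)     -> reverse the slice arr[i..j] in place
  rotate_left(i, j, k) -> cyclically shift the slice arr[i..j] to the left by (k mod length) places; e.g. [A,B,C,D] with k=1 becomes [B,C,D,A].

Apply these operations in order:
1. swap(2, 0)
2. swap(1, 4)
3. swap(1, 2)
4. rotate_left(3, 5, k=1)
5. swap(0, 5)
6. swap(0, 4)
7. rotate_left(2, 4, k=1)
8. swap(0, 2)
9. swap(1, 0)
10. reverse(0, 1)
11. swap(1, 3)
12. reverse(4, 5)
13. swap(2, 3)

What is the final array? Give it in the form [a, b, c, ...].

After 1 (swap(2, 0)): [E, D, C, A, B, F]
After 2 (swap(1, 4)): [E, B, C, A, D, F]
After 3 (swap(1, 2)): [E, C, B, A, D, F]
After 4 (rotate_left(3, 5, k=1)): [E, C, B, D, F, A]
After 5 (swap(0, 5)): [A, C, B, D, F, E]
After 6 (swap(0, 4)): [F, C, B, D, A, E]
After 7 (rotate_left(2, 4, k=1)): [F, C, D, A, B, E]
After 8 (swap(0, 2)): [D, C, F, A, B, E]
After 9 (swap(1, 0)): [C, D, F, A, B, E]
After 10 (reverse(0, 1)): [D, C, F, A, B, E]
After 11 (swap(1, 3)): [D, A, F, C, B, E]
After 12 (reverse(4, 5)): [D, A, F, C, E, B]
After 13 (swap(2, 3)): [D, A, C, F, E, B]

Answer: [D, A, C, F, E, B]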